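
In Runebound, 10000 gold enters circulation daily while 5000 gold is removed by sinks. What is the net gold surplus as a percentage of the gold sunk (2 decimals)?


Net gold = 10000 - 5000 = 5000
Inflation rate = net / sunk * 100 = 5000 / 5000 * 100
= 1.0 * 100
= 100.00%

100.00%


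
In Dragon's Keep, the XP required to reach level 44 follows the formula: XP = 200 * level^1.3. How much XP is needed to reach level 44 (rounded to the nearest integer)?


XP = 200 * level^1.3
Substitute level = 44:
XP = 200 * 44^1.3
= 200 * 136.9268
= 27385

27385 XP


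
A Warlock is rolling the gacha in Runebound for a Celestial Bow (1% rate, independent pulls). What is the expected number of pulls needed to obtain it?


Expected pulls for a geometric distribution = 1/p = 100 / rate%
= 100 / 1
= 100.0

100.0 pulls


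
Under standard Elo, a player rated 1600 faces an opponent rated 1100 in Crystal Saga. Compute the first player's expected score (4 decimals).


Elo expected score: Ea = 1/(1 + 10^((Rb-Ra)/400))
Rb - Ra = 1100 - 1600 = -500
(Rb-Ra)/400 = -500/400 = -1.25
10^-1.25 = 0.056234
Ea = 1/(1 + 0.056234) = 1/1.056234 = 0.9468

0.9468


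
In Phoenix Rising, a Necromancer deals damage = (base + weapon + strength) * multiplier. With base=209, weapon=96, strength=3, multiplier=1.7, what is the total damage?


Sum base + weapon + str = 209 + 96 + 3 = 308
Multiply by 1.7:
308 * 1.7 = 523.6

523.6 damage


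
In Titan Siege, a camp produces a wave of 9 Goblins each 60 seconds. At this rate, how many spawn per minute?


Spawns per minute = count * (60 / interval)
= 9 * (60 / 60)
= 9 * 1.0
= 9.0

9.0 per minute


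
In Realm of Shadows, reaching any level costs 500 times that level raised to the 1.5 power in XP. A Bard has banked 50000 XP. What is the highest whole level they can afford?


XP = 500 * level^1.5, so level = (XP / 500)^(1/1.5)
= (50000 / 500)^(1/1.5)
= 100.0^0.6667
= 21.5443
Floor: level = 21

level 21


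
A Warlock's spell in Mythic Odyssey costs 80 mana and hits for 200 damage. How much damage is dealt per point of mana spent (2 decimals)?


Efficiency = damage / mana
= 200 / 80
= 2.50

2.50 dmg/mana


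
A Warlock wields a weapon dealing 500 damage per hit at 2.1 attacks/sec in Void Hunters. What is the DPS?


DPS = damage * attack_speed
= 500 * 2.1
= 1050.0

1050.0 DPS


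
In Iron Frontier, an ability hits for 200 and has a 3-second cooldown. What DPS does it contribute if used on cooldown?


DPS = damage / cooldown
= 200 / 3
= 66.67

66.67 DPS


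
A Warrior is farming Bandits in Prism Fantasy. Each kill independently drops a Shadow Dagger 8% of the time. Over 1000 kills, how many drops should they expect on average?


Expected drops = kills * (drop_rate / 100)
= 1000 * (8 / 100)
= 1000 * 0.08
= 80.0

80.0 drops


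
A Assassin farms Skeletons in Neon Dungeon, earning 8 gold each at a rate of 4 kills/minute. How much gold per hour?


Gold per minute = 8 * 4 = 32
Gold per hour = 32 * 60 = 1920

1920 gold/hour


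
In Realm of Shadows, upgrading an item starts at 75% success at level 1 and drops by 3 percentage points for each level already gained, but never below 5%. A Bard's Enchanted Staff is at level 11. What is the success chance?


raw_rate = 75 - 3 * (11 - 1)
= 75 - 3 * 10
= 75 - 30
= 45
Apply floor: max(45, 5) = 45%

45%


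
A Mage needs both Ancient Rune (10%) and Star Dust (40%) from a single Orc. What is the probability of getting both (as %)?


For independent events, P(both) = P(A) * P(B)
= 10% * 40%
= 400 / 100 %
= 4.0%

4.0%


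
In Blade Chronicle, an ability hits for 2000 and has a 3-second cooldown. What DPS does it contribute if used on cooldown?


DPS = damage / cooldown
= 2000 / 3
= 666.67

666.67 DPS


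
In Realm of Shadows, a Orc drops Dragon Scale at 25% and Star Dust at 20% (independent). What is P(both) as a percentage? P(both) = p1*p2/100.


For independent events, P(both) = P(A) * P(B)
= 25% * 20%
= 500 / 100 %
= 5.0%

5.0%


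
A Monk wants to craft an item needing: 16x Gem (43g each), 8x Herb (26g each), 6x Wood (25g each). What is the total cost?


Cost breakdown:
  Gem: 16 * 43 = 688
  Herb: 8 * 26 = 208
  Wood: 6 * 25 = 150
Total = 688 + 208 + 150 = 1046

1046 gold


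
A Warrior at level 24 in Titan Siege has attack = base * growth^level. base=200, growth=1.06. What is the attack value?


value = base * growth^level
= 200 * 1.06^24
= 200 * 4.048935
= 809.79

809.79 attack


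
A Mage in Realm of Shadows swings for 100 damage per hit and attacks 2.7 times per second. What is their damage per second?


DPS = damage * attack_speed
= 100 * 2.7
= 270.0

270.0 DPS


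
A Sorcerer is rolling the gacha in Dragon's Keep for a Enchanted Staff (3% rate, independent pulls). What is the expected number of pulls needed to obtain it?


Expected pulls for a geometric distribution = 1/p = 100 / rate%
= 100 / 3
= 33.33

33.33 pulls


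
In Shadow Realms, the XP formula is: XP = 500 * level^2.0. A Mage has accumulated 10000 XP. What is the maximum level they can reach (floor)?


XP = 500 * level^2.0, so level = (XP / 500)^(1/2.0)
= (10000 / 500)^(1/2.0)
= 20.0^0.5
= 4.4721
Floor: level = 4

level 4


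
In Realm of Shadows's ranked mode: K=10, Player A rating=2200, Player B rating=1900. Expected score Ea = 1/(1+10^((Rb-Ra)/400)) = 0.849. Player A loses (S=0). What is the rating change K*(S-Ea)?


Elo update: delta = K * (S - Ea), where S = 0 (loses)
S - Ea = 0 - 0.849 = -0.849
Rating change = 10 * -0.849
= -8.49

-8.49 rating points


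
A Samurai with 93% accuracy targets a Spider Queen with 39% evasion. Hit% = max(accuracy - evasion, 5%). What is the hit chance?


accuracy - evasion = 93 - 39 = 54
Apply floor: max(54, 5) = 54
Hit chance = 54%

54%


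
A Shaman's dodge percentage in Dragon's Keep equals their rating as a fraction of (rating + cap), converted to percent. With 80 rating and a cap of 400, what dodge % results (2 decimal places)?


dodge% = 80 / (80 + 400) * 100
= 80 / 480 * 100
= 0.166667 * 100
= 16.67%

16.67%


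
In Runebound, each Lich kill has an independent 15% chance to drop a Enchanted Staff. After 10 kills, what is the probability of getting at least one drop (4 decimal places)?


P(at least one) = 1 - P(none) = 1 - (1-p)^n
p = 15/100 = 0.15
1 - p = 0.85
(1 - p)^10 = 0.85^10 = 0.196874
P(at least one) = 1 - 0.196874 = 0.8031

0.8031


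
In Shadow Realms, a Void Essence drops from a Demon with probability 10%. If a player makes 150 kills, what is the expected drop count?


Expected drops = kills * (drop_rate / 100)
= 150 * (10 / 100)
= 150 * 0.1
= 15.0

15.0 drops


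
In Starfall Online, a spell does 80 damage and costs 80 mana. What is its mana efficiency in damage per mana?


Efficiency = damage / mana
= 80 / 80
= 1.00

1.00 dmg/mana


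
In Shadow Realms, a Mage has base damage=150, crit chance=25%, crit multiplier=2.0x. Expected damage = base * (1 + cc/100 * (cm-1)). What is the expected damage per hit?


E[dmg] = base * (1 + crit_chance * (crit_mult - 1))
cc as decimal = 25/100 = 0.25
cm - 1 = 2.0 - 1 = 1.0
Bonus factor = 0.25 * 1.0 = 0.25
Total multiplier = 1 + 0.25 = 1.25
Expected damage = 150 * 1.25 = 187.50

187.50 damage


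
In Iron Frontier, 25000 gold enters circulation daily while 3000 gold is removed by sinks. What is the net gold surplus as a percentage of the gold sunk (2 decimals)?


Net gold = 25000 - 3000 = 22000
Inflation rate = net / sunk * 100 = 22000 / 3000 * 100
= 7.333333 * 100
= 733.33%

733.33%


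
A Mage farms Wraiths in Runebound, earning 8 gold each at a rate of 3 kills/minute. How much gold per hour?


Gold per minute = 8 * 3 = 24
Gold per hour = 24 * 60 = 1440

1440 gold/hour


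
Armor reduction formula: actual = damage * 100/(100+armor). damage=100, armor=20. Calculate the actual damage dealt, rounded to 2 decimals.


actual = 100 * 100 / (100 + 20)
= 100 * 100 / 120
= 10000 / 120
= 83.33

83.33 damage


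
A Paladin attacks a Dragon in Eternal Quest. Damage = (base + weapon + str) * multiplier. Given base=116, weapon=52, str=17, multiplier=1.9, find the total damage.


Sum base + weapon + str = 116 + 52 + 17 = 185
Multiply by 1.9:
185 * 1.9 = 351.5

351.5 damage


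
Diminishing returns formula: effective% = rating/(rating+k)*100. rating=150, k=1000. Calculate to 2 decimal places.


effective% = rating / (rating + k) * 100
= 150 / (150 + 1000) * 100
= 150 / 1150 * 100
= 0.130435 * 100
= 13.04%

13.04%


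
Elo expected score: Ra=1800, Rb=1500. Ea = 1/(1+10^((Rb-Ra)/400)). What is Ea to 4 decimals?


Elo expected score: Ea = 1/(1 + 10^((Rb-Ra)/400))
Rb - Ra = 1500 - 1800 = -300
(Rb-Ra)/400 = -300/400 = -0.75
10^-0.75 = 0.177828
Ea = 1/(1 + 0.177828) = 1/1.177828 = 0.8490

0.8490


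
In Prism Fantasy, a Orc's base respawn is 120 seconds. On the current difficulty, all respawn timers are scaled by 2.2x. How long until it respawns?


Respawn time = base * multiplier
= 120 * 2.2
= 264.0 seconds

264.0 seconds


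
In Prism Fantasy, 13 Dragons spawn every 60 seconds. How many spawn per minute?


Spawns per minute = count * (60 / interval)
= 13 * (60 / 60)
= 13 * 1.0
= 13.0

13.0 per minute


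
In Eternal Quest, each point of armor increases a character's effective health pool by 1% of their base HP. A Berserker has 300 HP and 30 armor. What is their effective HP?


EHP = 300 * (1 + 30/100)
= 300 * (1 + 0.3)
= 300 * 1.3
= 390.0

390.0 EHP


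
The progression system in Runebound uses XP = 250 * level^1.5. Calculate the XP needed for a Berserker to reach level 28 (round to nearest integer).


XP = 250 * level^1.5
Substitute level = 28:
XP = 250 * 28^1.5
= 250 * 148.1621
= 37041

37041 XP


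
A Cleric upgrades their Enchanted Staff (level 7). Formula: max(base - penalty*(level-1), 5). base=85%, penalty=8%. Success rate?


raw_rate = 85 - 8 * (7 - 1)
= 85 - 8 * 6
= 85 - 48
= 37
Apply floor: max(37, 5) = 37%

37%


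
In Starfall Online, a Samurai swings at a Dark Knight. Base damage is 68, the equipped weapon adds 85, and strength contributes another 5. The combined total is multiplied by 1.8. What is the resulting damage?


Sum base + weapon + str = 68 + 85 + 5 = 158
Multiply by 1.8:
158 * 1.8 = 284.4

284.4 damage


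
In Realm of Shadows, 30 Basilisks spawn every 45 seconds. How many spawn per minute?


Spawns per minute = count * (60 / interval)
= 30 * (60 / 45)
= 30 * 1.3333
= 40.0

40.0 per minute


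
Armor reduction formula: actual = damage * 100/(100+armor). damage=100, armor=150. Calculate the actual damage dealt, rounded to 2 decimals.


actual = 100 * 100 / (100 + 150)
= 100 * 100 / 250
= 10000 / 250
= 40.00

40.00 damage


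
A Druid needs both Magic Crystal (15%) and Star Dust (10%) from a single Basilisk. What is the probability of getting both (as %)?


For independent events, P(both) = P(A) * P(B)
= 15% * 10%
= 150 / 100 %
= 1.5%

1.5%


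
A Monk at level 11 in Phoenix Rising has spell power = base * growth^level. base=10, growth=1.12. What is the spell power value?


value = base * growth^level
= 10 * 1.12^11
= 10 * 3.47855
= 34.79

34.79 spell power


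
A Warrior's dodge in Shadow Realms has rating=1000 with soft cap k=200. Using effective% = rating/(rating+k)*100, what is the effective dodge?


effective% = rating / (rating + k) * 100
= 1000 / (1000 + 200) * 100
= 1000 / 1200 * 100
= 0.833333 * 100
= 83.33%

83.33%


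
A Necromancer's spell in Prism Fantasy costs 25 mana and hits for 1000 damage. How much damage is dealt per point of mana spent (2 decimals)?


Efficiency = damage / mana
= 1000 / 25
= 40.00

40.00 dmg/mana


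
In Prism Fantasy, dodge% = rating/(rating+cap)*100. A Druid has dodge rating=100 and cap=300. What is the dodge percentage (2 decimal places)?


dodge% = 100 / (100 + 300) * 100
= 100 / 400 * 100
= 0.25 * 100
= 25.00%

25.00%


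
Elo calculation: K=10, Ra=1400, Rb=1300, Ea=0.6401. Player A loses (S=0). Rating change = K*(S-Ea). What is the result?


Elo update: delta = K * (S - Ea), where S = 0 (loses)
S - Ea = 0 - 0.6401 = -0.6401
Rating change = 10 * -0.6401
= -6.40

-6.40 rating points


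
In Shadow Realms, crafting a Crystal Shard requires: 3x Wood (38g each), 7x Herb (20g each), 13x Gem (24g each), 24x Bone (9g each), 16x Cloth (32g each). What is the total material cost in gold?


Cost breakdown:
  Wood: 3 * 38 = 114
  Herb: 7 * 20 = 140
  Gem: 13 * 24 = 312
  Bone: 24 * 9 = 216
  Cloth: 16 * 32 = 512
Total = 114 + 140 + 312 + 216 + 512 = 1294

1294 gold


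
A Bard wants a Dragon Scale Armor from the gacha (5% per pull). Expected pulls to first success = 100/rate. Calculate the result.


Expected pulls for a geometric distribution = 1/p = 100 / rate%
= 100 / 5
= 20.0

20.0 pulls


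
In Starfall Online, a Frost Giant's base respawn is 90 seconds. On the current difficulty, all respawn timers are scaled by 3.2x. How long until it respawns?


Respawn time = base * multiplier
= 90 * 3.2
= 288.0 seconds

288.0 seconds


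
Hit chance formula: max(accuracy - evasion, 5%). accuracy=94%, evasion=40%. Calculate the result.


accuracy - evasion = 94 - 40 = 54
Apply floor: max(54, 5) = 54
Hit chance = 54%

54%


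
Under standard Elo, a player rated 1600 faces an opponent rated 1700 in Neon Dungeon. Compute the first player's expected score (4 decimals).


Elo expected score: Ea = 1/(1 + 10^((Rb-Ra)/400))
Rb - Ra = 1700 - 1600 = 100
(Rb-Ra)/400 = 100/400 = 0.25
10^0.25 = 1.778279
Ea = 1/(1 + 1.778279) = 1/2.778279 = 0.3599

0.3599


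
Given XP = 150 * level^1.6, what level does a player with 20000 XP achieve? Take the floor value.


XP = 150 * level^1.6, so level = (XP / 150)^(1/1.6)
= (20000 / 150)^(1/1.6)
= 133.3333^0.625
= 21.2856
Floor: level = 21

level 21


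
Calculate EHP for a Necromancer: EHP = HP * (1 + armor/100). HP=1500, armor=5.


EHP = 1500 * (1 + 5/100)
= 1500 * (1 + 0.05)
= 1500 * 1.05
= 1575.0

1575.0 EHP


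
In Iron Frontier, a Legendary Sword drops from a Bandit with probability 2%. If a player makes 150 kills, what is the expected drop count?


Expected drops = kills * (drop_rate / 100)
= 150 * (2 / 100)
= 150 * 0.02
= 3.0

3.0 drops


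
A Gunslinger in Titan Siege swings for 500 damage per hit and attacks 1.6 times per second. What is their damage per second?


DPS = damage * attack_speed
= 500 * 1.6
= 800.0

800.0 DPS


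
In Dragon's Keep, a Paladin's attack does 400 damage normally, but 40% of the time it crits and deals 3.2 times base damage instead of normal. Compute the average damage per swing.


E[dmg] = base * (1 + crit_chance * (crit_mult - 1))
cc as decimal = 40/100 = 0.4
cm - 1 = 3.2 - 1 = 2.2
Bonus factor = 0.4 * 2.2 = 0.88
Total multiplier = 1 + 0.88 = 1.88
Expected damage = 400 * 1.88 = 752.00

752.00 damage


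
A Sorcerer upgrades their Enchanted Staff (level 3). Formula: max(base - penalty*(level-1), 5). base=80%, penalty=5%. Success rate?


raw_rate = 80 - 5 * (3 - 1)
= 80 - 5 * 2
= 80 - 10
= 70
Apply floor: max(70, 5) = 70%

70%


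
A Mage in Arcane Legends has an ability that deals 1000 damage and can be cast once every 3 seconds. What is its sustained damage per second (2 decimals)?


DPS = damage / cooldown
= 1000 / 3
= 333.33

333.33 DPS


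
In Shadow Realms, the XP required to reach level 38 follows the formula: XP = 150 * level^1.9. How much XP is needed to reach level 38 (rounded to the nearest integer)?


XP = 150 * level^1.9
Substitute level = 38:
XP = 150 * 38^1.9
= 150 * 1003.6651
= 150550

150550 XP


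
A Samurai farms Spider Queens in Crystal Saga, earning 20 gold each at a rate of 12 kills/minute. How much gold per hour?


Gold per minute = 20 * 12 = 240
Gold per hour = 240 * 60 = 14400

14400 gold/hour


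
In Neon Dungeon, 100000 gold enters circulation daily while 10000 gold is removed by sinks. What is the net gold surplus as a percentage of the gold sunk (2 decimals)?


Net gold = 100000 - 10000 = 90000
Inflation rate = net / sunk * 100 = 90000 / 10000 * 100
= 9.0 * 100
= 900.00%

900.00%


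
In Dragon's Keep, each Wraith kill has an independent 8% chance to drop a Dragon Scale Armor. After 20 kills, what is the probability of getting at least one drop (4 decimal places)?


P(at least one) = 1 - P(none) = 1 - (1-p)^n
p = 8/100 = 0.08
1 - p = 0.92
(1 - p)^20 = 0.92^20 = 0.188693
P(at least one) = 1 - 0.188693 = 0.8113

0.8113


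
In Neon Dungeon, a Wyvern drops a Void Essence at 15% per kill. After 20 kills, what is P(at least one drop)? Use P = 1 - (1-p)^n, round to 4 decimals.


P(at least one) = 1 - P(none) = 1 - (1-p)^n
p = 15/100 = 0.15
1 - p = 0.85
(1 - p)^20 = 0.85^20 = 0.038760
P(at least one) = 1 - 0.038760 = 0.9612

0.9612


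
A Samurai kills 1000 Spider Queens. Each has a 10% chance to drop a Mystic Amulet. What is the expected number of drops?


Expected drops = kills * (drop_rate / 100)
= 1000 * (10 / 100)
= 1000 * 0.1
= 100.0

100.0 drops


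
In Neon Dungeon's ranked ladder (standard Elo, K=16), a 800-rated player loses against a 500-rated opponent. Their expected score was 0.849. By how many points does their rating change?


Elo update: delta = K * (S - Ea), where S = 0 (loses)
S - Ea = 0 - 0.849 = -0.849
Rating change = 16 * -0.849
= -13.58

-13.58 rating points


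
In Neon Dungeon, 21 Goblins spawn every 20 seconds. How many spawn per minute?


Spawns per minute = count * (60 / interval)
= 21 * (60 / 20)
= 21 * 3.0
= 63.0

63.0 per minute


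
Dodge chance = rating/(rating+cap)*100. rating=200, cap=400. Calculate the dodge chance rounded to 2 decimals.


dodge% = 200 / (200 + 400) * 100
= 200 / 600 * 100
= 0.333333 * 100
= 33.33%

33.33%


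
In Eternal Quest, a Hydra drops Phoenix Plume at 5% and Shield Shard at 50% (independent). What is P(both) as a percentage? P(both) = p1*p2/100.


For independent events, P(both) = P(A) * P(B)
= 5% * 50%
= 250 / 100 %
= 2.5%

2.5%


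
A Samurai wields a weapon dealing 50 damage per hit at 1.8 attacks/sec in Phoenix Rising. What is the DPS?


DPS = damage * attack_speed
= 50 * 1.8
= 90.0

90.0 DPS


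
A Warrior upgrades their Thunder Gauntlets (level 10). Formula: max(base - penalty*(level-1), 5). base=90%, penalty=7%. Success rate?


raw_rate = 90 - 7 * (10 - 1)
= 90 - 7 * 9
= 90 - 63
= 27
Apply floor: max(27, 5) = 27%

27%


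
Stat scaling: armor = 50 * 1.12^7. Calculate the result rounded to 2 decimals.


value = base * growth^level
= 50 * 1.12^7
= 50 * 2.210681
= 110.53

110.53 armor


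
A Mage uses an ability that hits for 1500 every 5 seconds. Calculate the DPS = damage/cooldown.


DPS = damage / cooldown
= 1500 / 5
= 300.00

300.00 DPS


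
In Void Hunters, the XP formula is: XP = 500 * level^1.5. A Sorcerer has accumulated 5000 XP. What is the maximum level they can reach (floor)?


XP = 500 * level^1.5, so level = (XP / 500)^(1/1.5)
= (5000 / 500)^(1/1.5)
= 10.0^0.6667
= 4.6416
Floor: level = 4

level 4


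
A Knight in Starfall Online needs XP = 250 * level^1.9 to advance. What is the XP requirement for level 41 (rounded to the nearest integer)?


XP = 250 * level^1.9
Substitute level = 41:
XP = 250 * 41^1.9
= 250 * 1159.5496
= 289887

289887 XP


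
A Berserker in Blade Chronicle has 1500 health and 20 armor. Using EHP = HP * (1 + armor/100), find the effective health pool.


EHP = 1500 * (1 + 20/100)
= 1500 * (1 + 0.2)
= 1500 * 1.2
= 1800.0

1800.0 EHP


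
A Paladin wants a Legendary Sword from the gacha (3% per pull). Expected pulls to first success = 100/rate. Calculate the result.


Expected pulls for a geometric distribution = 1/p = 100 / rate%
= 100 / 3
= 33.33

33.33 pulls


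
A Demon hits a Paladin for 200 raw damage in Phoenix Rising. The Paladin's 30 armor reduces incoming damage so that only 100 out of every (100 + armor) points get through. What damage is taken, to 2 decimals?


actual = 200 * 100 / (100 + 30)
= 200 * 100 / 130
= 20000 / 130
= 153.85

153.85 damage


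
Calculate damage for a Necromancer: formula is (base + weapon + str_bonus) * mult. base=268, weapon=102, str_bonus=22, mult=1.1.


Sum base + weapon + str = 268 + 102 + 22 = 392
Multiply by 1.1:
392 * 1.1 = 431.2

431.2 damage


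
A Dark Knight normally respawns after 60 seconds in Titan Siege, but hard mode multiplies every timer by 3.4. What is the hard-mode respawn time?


Respawn time = base * multiplier
= 60 * 3.4
= 204.0 seconds

204.0 seconds


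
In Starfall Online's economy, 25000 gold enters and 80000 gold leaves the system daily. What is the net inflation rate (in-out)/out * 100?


Net gold = 25000 - 80000 = -55000
Inflation rate = net / sunk * 100 = -55000 / 80000 * 100
= -0.6875 * 100
= -68.75%

-68.75%


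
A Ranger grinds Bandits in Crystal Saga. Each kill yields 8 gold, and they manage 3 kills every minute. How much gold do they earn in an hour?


Gold per minute = 8 * 3 = 24
Gold per hour = 24 * 60 = 1440

1440 gold/hour


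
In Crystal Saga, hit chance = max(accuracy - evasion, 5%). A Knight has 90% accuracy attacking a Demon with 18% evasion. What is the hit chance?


accuracy - evasion = 90 - 18 = 72
Apply floor: max(72, 5) = 72
Hit chance = 72%

72%


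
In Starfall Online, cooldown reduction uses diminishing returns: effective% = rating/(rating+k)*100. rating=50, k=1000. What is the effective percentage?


effective% = rating / (rating + k) * 100
= 50 / (50 + 1000) * 100
= 50 / 1050 * 100
= 0.047619 * 100
= 4.76%

4.76%


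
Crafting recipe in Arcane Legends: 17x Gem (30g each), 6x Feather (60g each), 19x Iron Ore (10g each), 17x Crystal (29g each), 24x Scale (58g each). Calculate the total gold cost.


Cost breakdown:
  Gem: 17 * 30 = 510
  Feather: 6 * 60 = 360
  Iron Ore: 19 * 10 = 190
  Crystal: 17 * 29 = 493
  Scale: 24 * 58 = 1392
Total = 510 + 360 + 190 + 493 + 1392 = 2945

2945 gold


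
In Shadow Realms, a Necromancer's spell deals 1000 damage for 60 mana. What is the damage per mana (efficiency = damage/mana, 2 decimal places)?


Efficiency = damage / mana
= 1000 / 60
= 16.67

16.67 dmg/mana


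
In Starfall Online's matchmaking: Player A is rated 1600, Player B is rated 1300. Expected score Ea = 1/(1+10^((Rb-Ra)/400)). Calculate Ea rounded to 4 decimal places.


Elo expected score: Ea = 1/(1 + 10^((Rb-Ra)/400))
Rb - Ra = 1300 - 1600 = -300
(Rb-Ra)/400 = -300/400 = -0.75
10^-0.75 = 0.177828
Ea = 1/(1 + 0.177828) = 1/1.177828 = 0.8490

0.8490


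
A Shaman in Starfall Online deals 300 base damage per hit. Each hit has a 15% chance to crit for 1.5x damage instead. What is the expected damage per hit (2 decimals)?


E[dmg] = base * (1 + crit_chance * (crit_mult - 1))
cc as decimal = 15/100 = 0.15
cm - 1 = 1.5 - 1 = 0.5
Bonus factor = 0.15 * 0.5 = 0.075
Total multiplier = 1 + 0.075 = 1.075
Expected damage = 300 * 1.075 = 322.50

322.50 damage


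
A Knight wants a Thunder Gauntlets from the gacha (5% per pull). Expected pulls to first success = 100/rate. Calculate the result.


Expected pulls for a geometric distribution = 1/p = 100 / rate%
= 100 / 5
= 20.0

20.0 pulls


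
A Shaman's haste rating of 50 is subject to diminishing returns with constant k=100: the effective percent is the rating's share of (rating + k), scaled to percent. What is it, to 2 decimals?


effective% = rating / (rating + k) * 100
= 50 / (50 + 100) * 100
= 50 / 150 * 100
= 0.333333 * 100
= 33.33%

33.33%


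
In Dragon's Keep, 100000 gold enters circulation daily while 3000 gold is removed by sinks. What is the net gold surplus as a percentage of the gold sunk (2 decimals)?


Net gold = 100000 - 3000 = 97000
Inflation rate = net / sunk * 100 = 97000 / 3000 * 100
= 32.333333 * 100
= 3233.33%

3233.33%


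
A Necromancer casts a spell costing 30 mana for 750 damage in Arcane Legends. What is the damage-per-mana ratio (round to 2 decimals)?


Efficiency = damage / mana
= 750 / 30
= 25.00

25.00 dmg/mana


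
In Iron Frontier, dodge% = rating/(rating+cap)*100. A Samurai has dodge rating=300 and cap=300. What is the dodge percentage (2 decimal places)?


dodge% = 300 / (300 + 300) * 100
= 300 / 600 * 100
= 0.5 * 100
= 50.00%

50.00%


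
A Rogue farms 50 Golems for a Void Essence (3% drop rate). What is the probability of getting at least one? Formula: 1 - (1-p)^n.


P(at least one) = 1 - P(none) = 1 - (1-p)^n
p = 3/100 = 0.03
1 - p = 0.97
(1 - p)^50 = 0.97^50 = 0.218065
P(at least one) = 1 - 0.218065 = 0.7819

0.7819


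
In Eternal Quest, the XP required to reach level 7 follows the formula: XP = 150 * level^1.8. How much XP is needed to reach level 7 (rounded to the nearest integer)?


XP = 150 * level^1.8
Substitute level = 7:
XP = 150 * 7^1.8
= 150 * 33.2029
= 4980

4980 XP


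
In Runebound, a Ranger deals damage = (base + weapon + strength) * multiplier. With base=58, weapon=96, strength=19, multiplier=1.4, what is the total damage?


Sum base + weapon + str = 58 + 96 + 19 = 173
Multiply by 1.4:
173 * 1.4 = 242.2

242.2 damage


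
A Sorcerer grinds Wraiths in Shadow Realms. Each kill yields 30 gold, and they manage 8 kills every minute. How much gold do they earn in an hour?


Gold per minute = 30 * 8 = 240
Gold per hour = 240 * 60 = 14400

14400 gold/hour


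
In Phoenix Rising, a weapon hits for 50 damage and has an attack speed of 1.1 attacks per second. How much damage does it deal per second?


DPS = damage * attack_speed
= 50 * 1.1
= 55.0

55.0 DPS


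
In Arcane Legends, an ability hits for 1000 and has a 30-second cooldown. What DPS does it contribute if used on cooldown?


DPS = damage / cooldown
= 1000 / 30
= 33.33

33.33 DPS


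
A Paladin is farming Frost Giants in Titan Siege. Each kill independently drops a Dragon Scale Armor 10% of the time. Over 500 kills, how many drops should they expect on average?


Expected drops = kills * (drop_rate / 100)
= 500 * (10 / 100)
= 500 * 0.1
= 50.0

50.0 drops


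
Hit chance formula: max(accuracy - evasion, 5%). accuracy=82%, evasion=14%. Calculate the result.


accuracy - evasion = 82 - 14 = 68
Apply floor: max(68, 5) = 68
Hit chance = 68%

68%


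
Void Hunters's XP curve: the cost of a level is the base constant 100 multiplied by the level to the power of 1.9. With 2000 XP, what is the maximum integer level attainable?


XP = 100 * level^1.9, so level = (XP / 100)^(1/1.9)
= (2000 / 100)^(1/1.9)
= 20.0^0.5263
= 4.839
Floor: level = 4

level 4


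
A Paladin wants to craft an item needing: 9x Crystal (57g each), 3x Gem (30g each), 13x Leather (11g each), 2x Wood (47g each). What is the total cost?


Cost breakdown:
  Crystal: 9 * 57 = 513
  Gem: 3 * 30 = 90
  Leather: 13 * 11 = 143
  Wood: 2 * 47 = 94
Total = 513 + 90 + 143 + 94 = 840

840 gold


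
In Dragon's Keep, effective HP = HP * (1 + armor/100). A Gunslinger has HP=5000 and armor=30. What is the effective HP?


EHP = 5000 * (1 + 30/100)
= 5000 * (1 + 0.3)
= 5000 * 1.3
= 6500.0

6500.0 EHP


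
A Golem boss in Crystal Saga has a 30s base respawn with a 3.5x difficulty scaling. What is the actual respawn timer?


Respawn time = base * multiplier
= 30 * 3.5
= 105.0 seconds

105.0 seconds


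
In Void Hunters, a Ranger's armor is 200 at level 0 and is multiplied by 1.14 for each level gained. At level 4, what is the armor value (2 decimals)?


value = base * growth^level
= 200 * 1.14^4
= 200 * 1.68896
= 337.79

337.79 armor


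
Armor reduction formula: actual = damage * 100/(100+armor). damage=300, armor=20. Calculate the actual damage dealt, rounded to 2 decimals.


actual = 300 * 100 / (100 + 20)
= 300 * 100 / 120
= 30000 / 120
= 250.00

250.00 damage


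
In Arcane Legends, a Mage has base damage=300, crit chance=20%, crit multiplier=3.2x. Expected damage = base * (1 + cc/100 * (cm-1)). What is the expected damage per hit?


E[dmg] = base * (1 + crit_chance * (crit_mult - 1))
cc as decimal = 20/100 = 0.2
cm - 1 = 3.2 - 1 = 2.2
Bonus factor = 0.2 * 2.2 = 0.44
Total multiplier = 1 + 0.44 = 1.44
Expected damage = 300 * 1.44 = 432.00

432.00 damage


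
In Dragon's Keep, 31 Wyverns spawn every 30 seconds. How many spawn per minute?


Spawns per minute = count * (60 / interval)
= 31 * (60 / 30)
= 31 * 2.0
= 62.0

62.0 per minute


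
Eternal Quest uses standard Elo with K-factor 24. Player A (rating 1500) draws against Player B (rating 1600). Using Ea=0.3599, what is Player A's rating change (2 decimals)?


Elo update: delta = K * (S - Ea), where S = 0.5 (draws)
S - Ea = 0.5 - 0.3599 = 0.1401
Rating change = 24 * 0.1401
= 3.36

3.36 rating points


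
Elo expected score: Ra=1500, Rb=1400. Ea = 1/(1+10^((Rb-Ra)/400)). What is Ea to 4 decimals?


Elo expected score: Ea = 1/(1 + 10^((Rb-Ra)/400))
Rb - Ra = 1400 - 1500 = -100
(Rb-Ra)/400 = -100/400 = -0.25
10^-0.25 = 0.562341
Ea = 1/(1 + 0.562341) = 1/1.562341 = 0.6401

0.6401


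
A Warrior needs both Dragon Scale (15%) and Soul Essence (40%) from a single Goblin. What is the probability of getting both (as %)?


For independent events, P(both) = P(A) * P(B)
= 15% * 40%
= 600 / 100 %
= 6.0%

6.0%


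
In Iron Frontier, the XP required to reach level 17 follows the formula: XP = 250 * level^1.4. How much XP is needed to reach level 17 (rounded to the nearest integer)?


XP = 250 * level^1.4
Substitute level = 17:
XP = 250 * 17^1.4
= 250 * 52.7993
= 13200

13200 XP


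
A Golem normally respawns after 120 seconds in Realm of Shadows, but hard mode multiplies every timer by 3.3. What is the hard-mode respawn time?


Respawn time = base * multiplier
= 120 * 3.3
= 396.0 seconds

396.0 seconds


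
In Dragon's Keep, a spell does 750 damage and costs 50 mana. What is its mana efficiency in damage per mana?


Efficiency = damage / mana
= 750 / 50
= 15.00

15.00 dmg/mana


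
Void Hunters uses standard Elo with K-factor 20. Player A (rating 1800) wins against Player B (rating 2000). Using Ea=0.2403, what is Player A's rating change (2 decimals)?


Elo update: delta = K * (S - Ea), where S = 1 (wins)
S - Ea = 1 - 0.2403 = 0.7597
Rating change = 20 * 0.7597
= 15.19

15.19 rating points


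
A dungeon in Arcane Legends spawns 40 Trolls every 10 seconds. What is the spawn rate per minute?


Spawns per minute = count * (60 / interval)
= 40 * (60 / 10)
= 40 * 6.0
= 240.0

240.0 per minute


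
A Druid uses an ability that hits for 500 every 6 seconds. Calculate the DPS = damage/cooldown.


DPS = damage / cooldown
= 500 / 6
= 83.33

83.33 DPS


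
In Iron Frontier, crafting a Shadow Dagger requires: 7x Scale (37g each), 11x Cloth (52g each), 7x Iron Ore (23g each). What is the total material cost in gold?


Cost breakdown:
  Scale: 7 * 37 = 259
  Cloth: 11 * 52 = 572
  Iron Ore: 7 * 23 = 161
Total = 259 + 572 + 161 = 992

992 gold


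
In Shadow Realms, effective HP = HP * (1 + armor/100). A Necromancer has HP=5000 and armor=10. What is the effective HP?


EHP = 5000 * (1 + 10/100)
= 5000 * (1 + 0.1)
= 5000 * 1.1
= 5500.0

5500.0 EHP


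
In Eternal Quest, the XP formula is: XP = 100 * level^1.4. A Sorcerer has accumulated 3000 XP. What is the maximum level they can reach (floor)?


XP = 100 * level^1.4, so level = (XP / 100)^(1/1.4)
= (3000 / 100)^(1/1.4)
= 30.0^0.7143
= 11.3524
Floor: level = 11

level 11


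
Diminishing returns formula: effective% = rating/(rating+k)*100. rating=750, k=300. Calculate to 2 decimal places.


effective% = rating / (rating + k) * 100
= 750 / (750 + 300) * 100
= 750 / 1050 * 100
= 0.714286 * 100
= 71.43%

71.43%


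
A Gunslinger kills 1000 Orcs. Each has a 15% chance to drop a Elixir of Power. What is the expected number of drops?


Expected drops = kills * (drop_rate / 100)
= 1000 * (15 / 100)
= 1000 * 0.15
= 150.0

150.0 drops


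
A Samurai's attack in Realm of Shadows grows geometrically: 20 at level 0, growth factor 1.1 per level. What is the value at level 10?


value = base * growth^level
= 20 * 1.1^10
= 20 * 2.593742
= 51.87

51.87 attack


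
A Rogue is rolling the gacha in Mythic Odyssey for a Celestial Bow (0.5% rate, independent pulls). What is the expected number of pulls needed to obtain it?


Expected pulls for a geometric distribution = 1/p = 100 / rate%
= 100 / 0.5
= 200.0

200.0 pulls


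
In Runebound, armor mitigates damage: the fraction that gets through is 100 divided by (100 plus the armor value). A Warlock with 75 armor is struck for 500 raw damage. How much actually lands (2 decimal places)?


actual = 500 * 100 / (100 + 75)
= 500 * 100 / 175
= 50000 / 175
= 285.71

285.71 damage


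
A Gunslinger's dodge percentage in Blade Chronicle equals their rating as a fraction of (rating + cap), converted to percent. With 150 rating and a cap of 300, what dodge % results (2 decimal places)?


dodge% = 150 / (150 + 300) * 100
= 150 / 450 * 100
= 0.333333 * 100
= 33.33%

33.33%


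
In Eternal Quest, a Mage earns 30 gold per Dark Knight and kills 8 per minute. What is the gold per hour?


Gold per minute = 30 * 8 = 240
Gold per hour = 240 * 60 = 14400

14400 gold/hour


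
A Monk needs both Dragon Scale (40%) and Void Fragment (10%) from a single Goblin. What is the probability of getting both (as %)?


For independent events, P(both) = P(A) * P(B)
= 40% * 10%
= 400 / 100 %
= 4.0%

4.0%


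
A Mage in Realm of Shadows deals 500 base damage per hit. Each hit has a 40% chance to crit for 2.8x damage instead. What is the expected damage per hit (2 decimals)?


E[dmg] = base * (1 + crit_chance * (crit_mult - 1))
cc as decimal = 40/100 = 0.4
cm - 1 = 2.8 - 1 = 1.8
Bonus factor = 0.4 * 1.8 = 0.72
Total multiplier = 1 + 0.72 = 1.72
Expected damage = 500 * 1.72 = 860.00

860.00 damage


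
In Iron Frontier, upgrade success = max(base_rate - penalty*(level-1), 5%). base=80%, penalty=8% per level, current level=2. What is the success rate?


raw_rate = 80 - 8 * (2 - 1)
= 80 - 8 * 1
= 80 - 8
= 72
Apply floor: max(72, 5) = 72%

72%


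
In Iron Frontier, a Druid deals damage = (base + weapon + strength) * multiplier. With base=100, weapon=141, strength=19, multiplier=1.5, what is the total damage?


Sum base + weapon + str = 100 + 141 + 19 = 260
Multiply by 1.5:
260 * 1.5 = 390.0

390.0 damage


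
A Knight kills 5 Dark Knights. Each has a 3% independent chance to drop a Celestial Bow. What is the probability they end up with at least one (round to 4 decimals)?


P(at least one) = 1 - P(none) = 1 - (1-p)^n
p = 3/100 = 0.03
1 - p = 0.97
(1 - p)^5 = 0.97^5 = 0.858734
P(at least one) = 1 - 0.858734 = 0.1413

0.1413


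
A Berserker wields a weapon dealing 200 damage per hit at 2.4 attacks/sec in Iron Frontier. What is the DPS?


DPS = damage * attack_speed
= 200 * 2.4
= 480.0

480.0 DPS


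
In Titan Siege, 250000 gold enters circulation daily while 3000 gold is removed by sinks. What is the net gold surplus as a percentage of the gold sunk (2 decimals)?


Net gold = 250000 - 3000 = 247000
Inflation rate = net / sunk * 100 = 247000 / 3000 * 100
= 82.333333 * 100
= 8233.33%

8233.33%


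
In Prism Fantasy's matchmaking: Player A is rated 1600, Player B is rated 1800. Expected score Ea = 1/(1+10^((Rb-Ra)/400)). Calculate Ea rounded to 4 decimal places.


Elo expected score: Ea = 1/(1 + 10^((Rb-Ra)/400))
Rb - Ra = 1800 - 1600 = 200
(Rb-Ra)/400 = 200/400 = 0.5
10^0.5 = 3.162278
Ea = 1/(1 + 3.162278) = 1/4.162278 = 0.2403

0.2403


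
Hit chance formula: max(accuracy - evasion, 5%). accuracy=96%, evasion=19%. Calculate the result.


accuracy - evasion = 96 - 19 = 77
Apply floor: max(77, 5) = 77
Hit chance = 77%

77%


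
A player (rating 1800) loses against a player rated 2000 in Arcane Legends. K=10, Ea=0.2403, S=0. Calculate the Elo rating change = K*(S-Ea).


Elo update: delta = K * (S - Ea), where S = 0 (loses)
S - Ea = 0 - 0.2403 = -0.2403
Rating change = 10 * -0.2403
= -2.40

-2.40 rating points


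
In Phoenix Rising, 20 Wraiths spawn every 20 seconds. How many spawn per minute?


Spawns per minute = count * (60 / interval)
= 20 * (60 / 20)
= 20 * 3.0
= 60.0

60.0 per minute


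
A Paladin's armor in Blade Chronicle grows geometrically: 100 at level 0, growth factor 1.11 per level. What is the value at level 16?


value = base * growth^level
= 100 * 1.11^16
= 100 * 5.310894
= 531.09

531.09 armor


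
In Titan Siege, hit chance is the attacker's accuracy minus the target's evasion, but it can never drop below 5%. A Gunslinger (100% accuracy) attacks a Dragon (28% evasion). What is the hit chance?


accuracy - evasion = 100 - 28 = 72
Apply floor: max(72, 5) = 72
Hit chance = 72%

72%


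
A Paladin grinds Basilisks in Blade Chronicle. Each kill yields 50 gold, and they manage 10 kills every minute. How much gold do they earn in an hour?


Gold per minute = 50 * 10 = 500
Gold per hour = 500 * 60 = 30000

30000 gold/hour


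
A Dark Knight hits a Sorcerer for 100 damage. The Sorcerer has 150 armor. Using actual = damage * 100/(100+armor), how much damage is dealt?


actual = 100 * 100 / (100 + 150)
= 100 * 100 / 250
= 10000 / 250
= 40.00

40.00 damage


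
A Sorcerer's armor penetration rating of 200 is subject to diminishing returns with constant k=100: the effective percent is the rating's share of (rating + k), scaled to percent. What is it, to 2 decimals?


effective% = rating / (rating + k) * 100
= 200 / (200 + 100) * 100
= 200 / 300 * 100
= 0.666667 * 100
= 66.67%

66.67%


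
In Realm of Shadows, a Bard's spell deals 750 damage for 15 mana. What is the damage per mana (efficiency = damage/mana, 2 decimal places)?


Efficiency = damage / mana
= 750 / 15
= 50.00

50.00 dmg/mana


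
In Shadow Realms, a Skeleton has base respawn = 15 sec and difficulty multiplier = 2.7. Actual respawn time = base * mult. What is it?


Respawn time = base * multiplier
= 15 * 2.7
= 40.5 seconds

40.5 seconds


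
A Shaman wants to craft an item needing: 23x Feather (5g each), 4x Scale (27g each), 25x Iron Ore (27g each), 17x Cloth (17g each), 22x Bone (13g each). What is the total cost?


Cost breakdown:
  Feather: 23 * 5 = 115
  Scale: 4 * 27 = 108
  Iron Ore: 25 * 27 = 675
  Cloth: 17 * 17 = 289
  Bone: 22 * 13 = 286
Total = 115 + 108 + 675 + 289 + 286 = 1473

1473 gold


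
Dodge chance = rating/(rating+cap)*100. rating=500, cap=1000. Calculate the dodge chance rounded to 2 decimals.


dodge% = 500 / (500 + 1000) * 100
= 500 / 1500 * 100
= 0.333333 * 100
= 33.33%

33.33%


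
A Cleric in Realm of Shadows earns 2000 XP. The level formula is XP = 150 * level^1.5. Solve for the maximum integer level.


XP = 150 * level^1.5, so level = (XP / 150)^(1/1.5)
= (2000 / 150)^(1/1.5)
= 13.3333^0.6667
= 5.6229
Floor: level = 5

level 5


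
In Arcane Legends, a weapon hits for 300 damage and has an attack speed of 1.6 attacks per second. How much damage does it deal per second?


DPS = damage * attack_speed
= 300 * 1.6
= 480.0

480.0 DPS


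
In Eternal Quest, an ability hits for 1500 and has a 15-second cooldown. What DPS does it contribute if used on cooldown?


DPS = damage / cooldown
= 1500 / 15
= 100.00

100.00 DPS


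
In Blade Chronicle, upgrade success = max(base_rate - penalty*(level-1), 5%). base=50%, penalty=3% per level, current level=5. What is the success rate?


raw_rate = 50 - 3 * (5 - 1)
= 50 - 3 * 4
= 50 - 12
= 38
Apply floor: max(38, 5) = 38%

38%


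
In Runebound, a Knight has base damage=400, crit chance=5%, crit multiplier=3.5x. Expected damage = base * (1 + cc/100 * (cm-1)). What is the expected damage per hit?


E[dmg] = base * (1 + crit_chance * (crit_mult - 1))
cc as decimal = 5/100 = 0.05
cm - 1 = 3.5 - 1 = 2.5
Bonus factor = 0.05 * 2.5 = 0.125
Total multiplier = 1 + 0.125 = 1.125
Expected damage = 400 * 1.125 = 450.00

450.00 damage
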